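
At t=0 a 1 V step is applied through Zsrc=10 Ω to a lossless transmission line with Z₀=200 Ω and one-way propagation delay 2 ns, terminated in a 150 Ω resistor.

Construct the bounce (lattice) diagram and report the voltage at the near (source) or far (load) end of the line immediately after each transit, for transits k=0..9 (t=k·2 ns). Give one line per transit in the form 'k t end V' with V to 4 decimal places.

0 0 source 0.9524
1 2 load 0.8163
2 4 source 0.9394
3 6 load 0.9218
4 8 source 0.9377
5 10 load 0.9355
6 12 source 0.9375
7 14 load 0.9372
8 16 source 0.9375
9 18 load 0.9375

Γ_L=-0.142857, Γ_S=-0.904762; launch V₁=1·200/210=0.952381
k=0 src: V=0.9524
k=1 load: inc=0.952381, refl=0.952381·-0.142857=-0.1361; V=0.000000+0.952381+-0.136054=0.8163
k=2 src: inc=-0.136054, refl=-0.136054·-0.904762=0.1231; V=0.952381+-0.136054+0.123097=0.9394
k=3 load: inc=0.123097, refl=0.123097·-0.142857=-0.0176; V=0.816327+0.123097+-0.017585=0.9218
k=4 src: inc=-0.017585, refl=-0.017585·-0.904762=0.0159; V=0.939423+-0.017585+0.015910=0.9377
k=5 load: inc=0.015910, refl=0.015910·-0.142857=-0.0023; V=0.921838+0.015910+-0.002273=0.9355
k=6 src: inc=-0.002273, refl=-0.002273·-0.904762=0.0021; V=0.937749+-0.002273+0.002056=0.9375
k=7 load: inc=0.002056, refl=0.002056·-0.142857=-0.0003; V=0.935476+0.002056+-0.000294=0.9372
k=8 src: inc=-0.000294, refl=-0.000294·-0.904762=0.0003; V=0.937532+-0.000294+0.000266=0.9375
k=9 load: inc=0.000266, refl=0.000266·-0.142857=-0.0000; V=0.937238+0.000266+-0.000038=0.9375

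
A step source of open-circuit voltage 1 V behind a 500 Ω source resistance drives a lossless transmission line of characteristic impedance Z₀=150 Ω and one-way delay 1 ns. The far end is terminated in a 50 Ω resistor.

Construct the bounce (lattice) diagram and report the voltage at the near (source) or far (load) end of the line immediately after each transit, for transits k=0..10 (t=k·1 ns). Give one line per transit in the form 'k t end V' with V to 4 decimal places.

0 0 source 0.2308
1 1 load 0.1154
2 2 source 0.0533
3 3 load 0.0843
4 4 source 0.1010
5 5 load 0.0927
6 6 source 0.0882
7 7 load 0.0904
8 8 source 0.0916
9 9 load 0.0910
10 10 source 0.0907

Γ_L=-0.500000, Γ_S=0.538462; launch V₁=1·150/650=0.230769
k=0 src: V=0.2308
k=1 load: inc=0.230769, refl=0.230769·-0.500000=-0.1154; V=0.000000+0.230769+-0.115385=0.1154
k=2 src: inc=-0.115385, refl=-0.115385·0.538462=-0.0621; V=0.230769+-0.115385+-0.062130=0.0533
k=3 load: inc=-0.062130, refl=-0.062130·-0.500000=0.0311; V=0.115385+-0.062130+0.031065=0.0843
k=4 src: inc=0.031065, refl=0.031065·0.538462=0.0167; V=0.053254+0.031065+0.016727=0.1010
k=5 load: inc=0.016727, refl=0.016727·-0.500000=-0.0084; V=0.084320+0.016727+-0.008364=0.0927
k=6 src: inc=-0.008364, refl=-0.008364·0.538462=-0.0045; V=0.101047+-0.008364+-0.004504=0.0882
k=7 load: inc=-0.004504, refl=-0.004504·-0.500000=0.0023; V=0.092683+-0.004504+0.002252=0.0904
k=8 src: inc=0.002252, refl=0.002252·0.538462=0.0012; V=0.088180+0.002252+0.001212=0.0916
k=9 load: inc=0.001212, refl=0.001212·-0.500000=-0.0006; V=0.090431+0.001212+-0.000606=0.0910
k=10 src: inc=-0.000606, refl=-0.000606·0.538462=-0.0003; V=0.091644+-0.000606+-0.000326=0.0907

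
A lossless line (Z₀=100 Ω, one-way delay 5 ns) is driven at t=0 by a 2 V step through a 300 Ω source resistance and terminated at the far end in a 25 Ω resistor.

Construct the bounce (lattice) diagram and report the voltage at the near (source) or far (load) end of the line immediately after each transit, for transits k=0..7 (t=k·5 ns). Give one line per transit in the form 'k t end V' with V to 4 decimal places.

Γ_L=-0.600000, Γ_S=0.500000; launch V₁=2·100/400=0.500000
k=0 src: V=0.5000
k=1 load: inc=0.500000, refl=0.500000·-0.600000=-0.3000; V=0.000000+0.500000+-0.300000=0.2000
k=2 src: inc=-0.300000, refl=-0.300000·0.500000=-0.1500; V=0.500000+-0.300000+-0.150000=0.0500
k=3 load: inc=-0.150000, refl=-0.150000·-0.600000=0.0900; V=0.200000+-0.150000+0.090000=0.1400
k=4 src: inc=0.090000, refl=0.090000·0.500000=0.0450; V=0.050000+0.090000+0.045000=0.1850
k=5 load: inc=0.045000, refl=0.045000·-0.600000=-0.0270; V=0.140000+0.045000+-0.027000=0.1580
k=6 src: inc=-0.027000, refl=-0.027000·0.500000=-0.0135; V=0.185000+-0.027000+-0.013500=0.1445
k=7 load: inc=-0.013500, refl=-0.013500·-0.600000=0.0081; V=0.158000+-0.013500+0.008100=0.1526

0 0 source 0.5000
1 5 load 0.2000
2 10 source 0.0500
3 15 load 0.1400
4 20 source 0.1850
5 25 load 0.1580
6 30 source 0.1445
7 35 load 0.1526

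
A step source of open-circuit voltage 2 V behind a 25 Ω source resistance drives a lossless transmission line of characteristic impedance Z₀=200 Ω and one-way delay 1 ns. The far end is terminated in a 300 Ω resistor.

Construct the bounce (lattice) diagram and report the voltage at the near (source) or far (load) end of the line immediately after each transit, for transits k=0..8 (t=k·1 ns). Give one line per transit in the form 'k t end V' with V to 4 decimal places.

0 0 source 1.7778
1 1 load 2.1333
2 2 source 1.8568
3 3 load 1.8015
4 4 source 1.8445
5 5 load 1.8531
6 6 source 1.8464
7 7 load 1.8451
8 8 source 1.8461

Γ_L=0.200000, Γ_S=-0.777778; launch V₁=2·200/225=1.777778
k=0 src: V=1.7778
k=1 load: inc=1.777778, refl=1.777778·0.200000=0.3556; V=0.000000+1.777778+0.355556=2.1333
k=2 src: inc=0.355556, refl=0.355556·-0.777778=-0.2765; V=1.777778+0.355556+-0.276543=1.8568
k=3 load: inc=-0.276543, refl=-0.276543·0.200000=-0.0553; V=2.133333+-0.276543+-0.055309=1.8015
k=4 src: inc=-0.055309, refl=-0.055309·-0.777778=0.0430; V=1.856790+-0.055309+0.043018=1.8445
k=5 load: inc=0.043018, refl=0.043018·0.200000=0.0086; V=1.801481+0.043018+0.008604=1.8531
k=6 src: inc=0.008604, refl=0.008604·-0.777778=-0.0067; V=1.844499+0.008604+-0.006692=1.8464
k=7 load: inc=-0.006692, refl=-0.006692·0.200000=-0.0013; V=1.853103+-0.006692+-0.001338=1.8451
k=8 src: inc=-0.001338, refl=-0.001338·-0.777778=0.0010; V=1.846411+-0.001338+0.001041=1.8461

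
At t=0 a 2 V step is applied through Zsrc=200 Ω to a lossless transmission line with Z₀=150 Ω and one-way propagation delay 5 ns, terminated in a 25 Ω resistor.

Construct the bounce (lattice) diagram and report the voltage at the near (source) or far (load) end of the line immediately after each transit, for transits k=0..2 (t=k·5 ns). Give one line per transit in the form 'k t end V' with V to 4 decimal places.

0 0 source 0.8571
1 5 load 0.2449
2 10 source 0.1574

Γ_L=-0.714286, Γ_S=0.142857; launch V₁=2·150/350=0.857143
k=0 src: V=0.8571
k=1 load: inc=0.857143, refl=0.857143·-0.714286=-0.6122; V=0.000000+0.857143+-0.612245=0.2449
k=2 src: inc=-0.612245, refl=-0.612245·0.142857=-0.0875; V=0.857143+-0.612245+-0.087464=0.1574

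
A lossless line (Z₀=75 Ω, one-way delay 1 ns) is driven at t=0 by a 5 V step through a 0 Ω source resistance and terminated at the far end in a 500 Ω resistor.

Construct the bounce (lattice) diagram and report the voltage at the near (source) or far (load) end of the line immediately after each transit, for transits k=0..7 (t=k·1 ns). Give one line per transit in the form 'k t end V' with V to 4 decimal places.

0 0 source 5.0000
1 1 load 8.6957
2 2 source 5.0000
3 3 load 2.2684
4 4 source 5.0000
5 5 load 7.0190
6 6 source 5.0000
7 7 load 3.5077

Γ_L=0.739130, Γ_S=-1.000000; launch V₁=5·75/75=5.000000
k=0 src: V=5.0000
k=1 load: inc=5.000000, refl=5.000000·0.739130=3.6957; V=0.000000+5.000000+3.695652=8.6957
k=2 src: inc=3.695652, refl=3.695652·-1.000000=-3.6957; V=5.000000+3.695652+-3.695652=5.0000
k=3 load: inc=-3.695652, refl=-3.695652·0.739130=-2.7316; V=8.695652+-3.695652+-2.731569=2.2684
k=4 src: inc=-2.731569, refl=-2.731569·-1.000000=2.7316; V=5.000000+-2.731569+2.731569=5.0000
k=5 load: inc=2.731569, refl=2.731569·0.739130=2.0190; V=2.268431+2.731569+2.018986=7.0190
k=6 src: inc=2.018986, refl=2.018986·-1.000000=-2.0190; V=5.000000+2.018986+-2.018986=5.0000
k=7 load: inc=-2.018986, refl=-2.018986·0.739130=-1.4923; V=7.018986+-2.018986+-1.492294=3.5077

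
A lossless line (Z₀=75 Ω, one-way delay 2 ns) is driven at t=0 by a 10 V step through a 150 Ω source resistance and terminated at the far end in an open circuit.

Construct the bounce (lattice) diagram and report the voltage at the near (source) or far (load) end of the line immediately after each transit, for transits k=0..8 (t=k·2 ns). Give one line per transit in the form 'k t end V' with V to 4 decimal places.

0 0 source 3.3333
1 2 load 6.6667
2 4 source 7.7778
3 6 load 8.8889
4 8 source 9.2593
5 10 load 9.6296
6 12 source 9.7531
7 14 load 9.8765
8 16 source 9.9177

Γ_L=1.000000, Γ_S=0.333333; launch V₁=10·75/225=3.333333
k=0 src: V=3.3333
k=1 load: inc=3.333333, refl=3.333333·1.000000=3.3333; V=0.000000+3.333333+3.333333=6.6667
k=2 src: inc=3.333333, refl=3.333333·0.333333=1.1111; V=3.333333+3.333333+1.111111=7.7778
k=3 load: inc=1.111111, refl=1.111111·1.000000=1.1111; V=6.666667+1.111111+1.111111=8.8889
k=4 src: inc=1.111111, refl=1.111111·0.333333=0.3704; V=7.777778+1.111111+0.370370=9.2593
k=5 load: inc=0.370370, refl=0.370370·1.000000=0.3704; V=8.888889+0.370370+0.370370=9.6296
k=6 src: inc=0.370370, refl=0.370370·0.333333=0.1235; V=9.259259+0.370370+0.123457=9.7531
k=7 load: inc=0.123457, refl=0.123457·1.000000=0.1235; V=9.629630+0.123457+0.123457=9.8765
k=8 src: inc=0.123457, refl=0.123457·0.333333=0.0412; V=9.753086+0.123457+0.041152=9.9177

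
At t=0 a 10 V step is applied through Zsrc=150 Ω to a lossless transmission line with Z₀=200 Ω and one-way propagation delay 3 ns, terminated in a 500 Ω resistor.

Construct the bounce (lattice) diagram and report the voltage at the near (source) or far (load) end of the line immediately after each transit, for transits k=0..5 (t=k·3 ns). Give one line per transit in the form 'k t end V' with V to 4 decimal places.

Γ_L=0.428571, Γ_S=-0.142857; launch V₁=10·200/350=5.714286
k=0 src: V=5.7143
k=1 load: inc=5.714286, refl=5.714286·0.428571=2.4490; V=0.000000+5.714286+2.448980=8.1633
k=2 src: inc=2.448980, refl=2.448980·-0.142857=-0.3499; V=5.714286+2.448980+-0.349854=7.8134
k=3 load: inc=-0.349854, refl=-0.349854·0.428571=-0.1499; V=8.163265+-0.349854+-0.149938=7.6635
k=4 src: inc=-0.149938, refl=-0.149938·-0.142857=0.0214; V=7.813411+-0.149938+0.021420=7.6849
k=5 load: inc=0.021420, refl=0.021420·0.428571=0.0092; V=7.663474+0.021420+0.009180=7.6941

0 0 source 5.7143
1 3 load 8.1633
2 6 source 7.8134
3 9 load 7.6635
4 12 source 7.6849
5 15 load 7.6941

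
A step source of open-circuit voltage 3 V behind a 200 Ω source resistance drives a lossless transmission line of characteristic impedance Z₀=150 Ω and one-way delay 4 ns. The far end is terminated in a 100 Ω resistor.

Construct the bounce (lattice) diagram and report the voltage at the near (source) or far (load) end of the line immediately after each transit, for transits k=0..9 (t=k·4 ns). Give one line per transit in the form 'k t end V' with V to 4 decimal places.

0 0 source 1.2857
1 4 load 1.0286
2 8 source 0.9918
3 12 load 0.9992
4 16 source 1.0002
5 20 load 1.0000
6 24 source 1.0000
7 28 load 1.0000
8 32 source 1.0000
9 36 load 1.0000

Γ_L=-0.200000, Γ_S=0.142857; launch V₁=3·150/350=1.285714
k=0 src: V=1.2857
k=1 load: inc=1.285714, refl=1.285714·-0.200000=-0.2571; V=0.000000+1.285714+-0.257143=1.0286
k=2 src: inc=-0.257143, refl=-0.257143·0.142857=-0.0367; V=1.285714+-0.257143+-0.036735=0.9918
k=3 load: inc=-0.036735, refl=-0.036735·-0.200000=0.0073; V=1.028571+-0.036735+0.007347=0.9992
k=4 src: inc=0.007347, refl=0.007347·0.142857=0.0010; V=0.991837+0.007347+0.001050=1.0002
k=5 load: inc=0.001050, refl=0.001050·-0.200000=-0.0002; V=0.999184+0.001050+-0.000210=1.0000
k=6 src: inc=-0.000210, refl=-0.000210·0.142857=-0.0000; V=1.000233+-0.000210+-0.000030=1.0000
k=7 load: inc=-0.000030, refl=-0.000030·-0.200000=0.0000; V=1.000023+-0.000030+0.000006=1.0000
k=8 src: inc=0.000006, refl=0.000006·0.142857=0.0000; V=0.999993+0.000006+0.000001=1.0000
k=9 load: inc=0.000001, refl=0.000001·-0.200000=-0.0000; V=0.999999+0.000001+-0.000000=1.0000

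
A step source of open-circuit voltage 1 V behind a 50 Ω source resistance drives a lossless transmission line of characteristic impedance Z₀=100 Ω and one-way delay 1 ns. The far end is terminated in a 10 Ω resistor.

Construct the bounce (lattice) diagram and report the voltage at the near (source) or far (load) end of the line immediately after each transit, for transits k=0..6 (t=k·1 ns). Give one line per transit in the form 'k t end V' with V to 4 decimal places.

Γ_L=-0.818182, Γ_S=-0.333333; launch V₁=1·100/150=0.666667
k=0 src: V=0.6667
k=1 load: inc=0.666667, refl=0.666667·-0.818182=-0.5455; V=0.000000+0.666667+-0.545455=0.1212
k=2 src: inc=-0.545455, refl=-0.545455·-0.333333=0.1818; V=0.666667+-0.545455+0.181818=0.3030
k=3 load: inc=0.181818, refl=0.181818·-0.818182=-0.1488; V=0.121212+0.181818+-0.148760=0.1543
k=4 src: inc=-0.148760, refl=-0.148760·-0.333333=0.0496; V=0.303030+-0.148760+0.049587=0.2039
k=5 load: inc=0.049587, refl=0.049587·-0.818182=-0.0406; V=0.154270+0.049587+-0.040571=0.1633
k=6 src: inc=-0.040571, refl=-0.040571·-0.333333=0.0135; V=0.203857+-0.040571+0.013524=0.1768

0 0 source 0.6667
1 1 load 0.1212
2 2 source 0.3030
3 3 load 0.1543
4 4 source 0.2039
5 5 load 0.1633
6 6 source 0.1768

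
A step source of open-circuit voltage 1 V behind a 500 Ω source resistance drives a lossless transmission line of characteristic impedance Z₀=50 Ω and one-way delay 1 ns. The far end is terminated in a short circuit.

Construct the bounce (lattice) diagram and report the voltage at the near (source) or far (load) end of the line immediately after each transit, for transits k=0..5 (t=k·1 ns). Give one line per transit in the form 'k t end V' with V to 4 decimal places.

0 0 source 0.0909
1 1 load 0.0000
2 2 source -0.0744
3 3 load 0.0000
4 4 source 0.0609
5 5 load 0.0000

Γ_L=-1.000000, Γ_S=0.818182; launch V₁=1·50/550=0.090909
k=0 src: V=0.0909
k=1 load: inc=0.090909, refl=0.090909·-1.000000=-0.0909; V=0.000000+0.090909+-0.090909=0.0000
k=2 src: inc=-0.090909, refl=-0.090909·0.818182=-0.0744; V=0.090909+-0.090909+-0.074380=-0.0744
k=3 load: inc=-0.074380, refl=-0.074380·-1.000000=0.0744; V=0.000000+-0.074380+0.074380=0.0000
k=4 src: inc=0.074380, refl=0.074380·0.818182=0.0609; V=-0.074380+0.074380+0.060856=0.0609
k=5 load: inc=0.060856, refl=0.060856·-1.000000=-0.0609; V=0.000000+0.060856+-0.060856=0.0000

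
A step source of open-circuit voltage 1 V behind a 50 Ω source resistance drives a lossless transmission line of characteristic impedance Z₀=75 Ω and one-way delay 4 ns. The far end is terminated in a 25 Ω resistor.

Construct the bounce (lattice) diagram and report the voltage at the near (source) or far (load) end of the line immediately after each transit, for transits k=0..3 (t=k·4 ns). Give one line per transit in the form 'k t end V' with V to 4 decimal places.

Γ_L=-0.500000, Γ_S=-0.200000; launch V₁=1·75/125=0.600000
k=0 src: V=0.6000
k=1 load: inc=0.600000, refl=0.600000·-0.500000=-0.3000; V=0.000000+0.600000+-0.300000=0.3000
k=2 src: inc=-0.300000, refl=-0.300000·-0.200000=0.0600; V=0.600000+-0.300000+0.060000=0.3600
k=3 load: inc=0.060000, refl=0.060000·-0.500000=-0.0300; V=0.300000+0.060000+-0.030000=0.3300

0 0 source 0.6000
1 4 load 0.3000
2 8 source 0.3600
3 12 load 0.3300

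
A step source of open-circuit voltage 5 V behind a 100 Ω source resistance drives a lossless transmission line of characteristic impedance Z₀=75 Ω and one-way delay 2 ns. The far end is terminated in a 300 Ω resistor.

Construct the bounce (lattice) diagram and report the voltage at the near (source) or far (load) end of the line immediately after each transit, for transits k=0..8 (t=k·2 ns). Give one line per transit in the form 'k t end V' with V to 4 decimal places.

Γ_L=0.600000, Γ_S=0.142857; launch V₁=5·75/175=2.142857
k=0 src: V=2.1429
k=1 load: inc=2.142857, refl=2.142857·0.600000=1.2857; V=0.000000+2.142857+1.285714=3.4286
k=2 src: inc=1.285714, refl=1.285714·0.142857=0.1837; V=2.142857+1.285714+0.183673=3.6122
k=3 load: inc=0.183673, refl=0.183673·0.600000=0.1102; V=3.428571+0.183673+0.110204=3.7224
k=4 src: inc=0.110204, refl=0.110204·0.142857=0.0157; V=3.612245+0.110204+0.015743=3.7382
k=5 load: inc=0.015743, refl=0.015743·0.600000=0.0094; V=3.722449+0.015743+0.009446=3.7476
k=6 src: inc=0.009446, refl=0.009446·0.142857=0.0013; V=3.738192+0.009446+0.001349=3.7490
k=7 load: inc=0.001349, refl=0.001349·0.600000=0.0008; V=3.747638+0.001349+0.000810=3.7498
k=8 src: inc=0.000810, refl=0.000810·0.142857=0.0001; V=3.748988+0.000810+0.000116=3.7499

0 0 source 2.1429
1 2 load 3.4286
2 4 source 3.6122
3 6 load 3.7224
4 8 source 3.7382
5 10 load 3.7476
6 12 source 3.7490
7 14 load 3.7498
8 16 source 3.7499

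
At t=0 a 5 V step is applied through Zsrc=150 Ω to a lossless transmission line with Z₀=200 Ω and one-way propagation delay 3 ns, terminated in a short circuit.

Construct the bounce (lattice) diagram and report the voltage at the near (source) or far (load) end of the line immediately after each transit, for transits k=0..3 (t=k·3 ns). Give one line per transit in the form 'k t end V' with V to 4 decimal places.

0 0 source 2.8571
1 3 load 0.0000
2 6 source 0.4082
3 9 load 0.0000

Γ_L=-1.000000, Γ_S=-0.142857; launch V₁=5·200/350=2.857143
k=0 src: V=2.8571
k=1 load: inc=2.857143, refl=2.857143·-1.000000=-2.8571; V=0.000000+2.857143+-2.857143=0.0000
k=2 src: inc=-2.857143, refl=-2.857143·-0.142857=0.4082; V=2.857143+-2.857143+0.408163=0.4082
k=3 load: inc=0.408163, refl=0.408163·-1.000000=-0.4082; V=0.000000+0.408163+-0.408163=0.0000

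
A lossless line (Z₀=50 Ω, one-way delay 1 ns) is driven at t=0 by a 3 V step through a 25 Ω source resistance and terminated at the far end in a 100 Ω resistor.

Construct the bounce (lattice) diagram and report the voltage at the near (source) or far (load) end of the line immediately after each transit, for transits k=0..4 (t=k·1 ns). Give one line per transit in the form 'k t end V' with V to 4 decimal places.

Γ_L=0.333333, Γ_S=-0.333333; launch V₁=3·50/75=2.000000
k=0 src: V=2.0000
k=1 load: inc=2.000000, refl=2.000000·0.333333=0.6667; V=0.000000+2.000000+0.666667=2.6667
k=2 src: inc=0.666667, refl=0.666667·-0.333333=-0.2222; V=2.000000+0.666667+-0.222222=2.4444
k=3 load: inc=-0.222222, refl=-0.222222·0.333333=-0.0741; V=2.666667+-0.222222+-0.074074=2.3704
k=4 src: inc=-0.074074, refl=-0.074074·-0.333333=0.0247; V=2.444444+-0.074074+0.024691=2.3951

0 0 source 2.0000
1 1 load 2.6667
2 2 source 2.4444
3 3 load 2.3704
4 4 source 2.3951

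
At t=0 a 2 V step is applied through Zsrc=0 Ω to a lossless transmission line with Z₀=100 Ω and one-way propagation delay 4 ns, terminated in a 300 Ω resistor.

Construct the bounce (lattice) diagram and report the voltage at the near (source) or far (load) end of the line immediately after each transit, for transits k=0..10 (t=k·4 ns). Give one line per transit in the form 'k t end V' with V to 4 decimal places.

Γ_L=0.500000, Γ_S=-1.000000; launch V₁=2·100/100=2.000000
k=0 src: V=2.0000
k=1 load: inc=2.000000, refl=2.000000·0.500000=1.0000; V=0.000000+2.000000+1.000000=3.0000
k=2 src: inc=1.000000, refl=1.000000·-1.000000=-1.0000; V=2.000000+1.000000+-1.000000=2.0000
k=3 load: inc=-1.000000, refl=-1.000000·0.500000=-0.5000; V=3.000000+-1.000000+-0.500000=1.5000
k=4 src: inc=-0.500000, refl=-0.500000·-1.000000=0.5000; V=2.000000+-0.500000+0.500000=2.0000
k=5 load: inc=0.500000, refl=0.500000·0.500000=0.2500; V=1.500000+0.500000+0.250000=2.2500
k=6 src: inc=0.250000, refl=0.250000·-1.000000=-0.2500; V=2.000000+0.250000+-0.250000=2.0000
k=7 load: inc=-0.250000, refl=-0.250000·0.500000=-0.1250; V=2.250000+-0.250000+-0.125000=1.8750
k=8 src: inc=-0.125000, refl=-0.125000·-1.000000=0.1250; V=2.000000+-0.125000+0.125000=2.0000
k=9 load: inc=0.125000, refl=0.125000·0.500000=0.0625; V=1.875000+0.125000+0.062500=2.0625
k=10 src: inc=0.062500, refl=0.062500·-1.000000=-0.0625; V=2.000000+0.062500+-0.062500=2.0000

0 0 source 2.0000
1 4 load 3.0000
2 8 source 2.0000
3 12 load 1.5000
4 16 source 2.0000
5 20 load 2.2500
6 24 source 2.0000
7 28 load 1.8750
8 32 source 2.0000
9 36 load 2.0625
10 40 source 2.0000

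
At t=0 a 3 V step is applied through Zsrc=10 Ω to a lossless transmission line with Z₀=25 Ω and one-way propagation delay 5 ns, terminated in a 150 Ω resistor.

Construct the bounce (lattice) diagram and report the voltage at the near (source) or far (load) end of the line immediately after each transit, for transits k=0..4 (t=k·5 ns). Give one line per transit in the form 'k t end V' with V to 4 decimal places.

0 0 source 2.1429
1 5 load 3.6735
2 10 source 3.0175
3 15 load 2.5489
4 20 source 2.7497

Γ_L=0.714286, Γ_S=-0.428571; launch V₁=3·25/35=2.142857
k=0 src: V=2.1429
k=1 load: inc=2.142857, refl=2.142857·0.714286=1.5306; V=0.000000+2.142857+1.530612=3.6735
k=2 src: inc=1.530612, refl=1.530612·-0.428571=-0.6560; V=2.142857+1.530612+-0.655977=3.0175
k=3 load: inc=-0.655977, refl=-0.655977·0.714286=-0.4686; V=3.673469+-0.655977+-0.468555=2.5489
k=4 src: inc=-0.468555, refl=-0.468555·-0.428571=0.2008; V=3.017493+-0.468555+0.200809=2.7497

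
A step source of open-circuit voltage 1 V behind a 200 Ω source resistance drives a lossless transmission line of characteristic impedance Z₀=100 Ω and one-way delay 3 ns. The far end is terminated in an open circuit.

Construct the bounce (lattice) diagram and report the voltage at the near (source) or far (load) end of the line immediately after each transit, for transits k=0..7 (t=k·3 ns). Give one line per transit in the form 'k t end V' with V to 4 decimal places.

0 0 source 0.3333
1 3 load 0.6667
2 6 source 0.7778
3 9 load 0.8889
4 12 source 0.9259
5 15 load 0.9630
6 18 source 0.9753
7 21 load 0.9877

Γ_L=1.000000, Γ_S=0.333333; launch V₁=1·100/300=0.333333
k=0 src: V=0.3333
k=1 load: inc=0.333333, refl=0.333333·1.000000=0.3333; V=0.000000+0.333333+0.333333=0.6667
k=2 src: inc=0.333333, refl=0.333333·0.333333=0.1111; V=0.333333+0.333333+0.111111=0.7778
k=3 load: inc=0.111111, refl=0.111111·1.000000=0.1111; V=0.666667+0.111111+0.111111=0.8889
k=4 src: inc=0.111111, refl=0.111111·0.333333=0.0370; V=0.777778+0.111111+0.037037=0.9259
k=5 load: inc=0.037037, refl=0.037037·1.000000=0.0370; V=0.888889+0.037037+0.037037=0.9630
k=6 src: inc=0.037037, refl=0.037037·0.333333=0.0123; V=0.925926+0.037037+0.012346=0.9753
k=7 load: inc=0.012346, refl=0.012346·1.000000=0.0123; V=0.962963+0.012346+0.012346=0.9877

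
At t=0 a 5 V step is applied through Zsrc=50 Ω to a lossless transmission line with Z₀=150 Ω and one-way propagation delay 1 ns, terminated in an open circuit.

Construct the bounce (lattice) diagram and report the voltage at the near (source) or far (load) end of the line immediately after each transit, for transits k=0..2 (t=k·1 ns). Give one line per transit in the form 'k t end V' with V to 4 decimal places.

Γ_L=1.000000, Γ_S=-0.500000; launch V₁=5·150/200=3.750000
k=0 src: V=3.7500
k=1 load: inc=3.750000, refl=3.750000·1.000000=3.7500; V=0.000000+3.750000+3.750000=7.5000
k=2 src: inc=3.750000, refl=3.750000·-0.500000=-1.8750; V=3.750000+3.750000+-1.875000=5.6250

0 0 source 3.7500
1 1 load 7.5000
2 2 source 5.6250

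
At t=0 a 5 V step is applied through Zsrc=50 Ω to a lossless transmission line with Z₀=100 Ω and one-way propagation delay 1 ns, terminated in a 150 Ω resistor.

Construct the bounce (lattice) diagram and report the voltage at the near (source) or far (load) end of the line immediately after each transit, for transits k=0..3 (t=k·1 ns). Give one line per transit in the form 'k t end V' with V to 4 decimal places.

Γ_L=0.200000, Γ_S=-0.333333; launch V₁=5·100/150=3.333333
k=0 src: V=3.3333
k=1 load: inc=3.333333, refl=3.333333·0.200000=0.6667; V=0.000000+3.333333+0.666667=4.0000
k=2 src: inc=0.666667, refl=0.666667·-0.333333=-0.2222; V=3.333333+0.666667+-0.222222=3.7778
k=3 load: inc=-0.222222, refl=-0.222222·0.200000=-0.0444; V=4.000000+-0.222222+-0.044444=3.7333

0 0 source 3.3333
1 1 load 4.0000
2 2 source 3.7778
3 3 load 3.7333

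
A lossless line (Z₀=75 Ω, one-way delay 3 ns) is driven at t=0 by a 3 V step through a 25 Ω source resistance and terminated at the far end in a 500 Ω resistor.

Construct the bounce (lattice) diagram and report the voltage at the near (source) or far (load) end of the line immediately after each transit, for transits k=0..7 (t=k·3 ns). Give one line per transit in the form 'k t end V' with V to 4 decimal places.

0 0 source 2.2500
1 3 load 3.9130
2 6 source 3.0815
3 9 load 2.4669
4 12 source 2.7742
5 15 load 3.0014
6 18 source 2.8878
7 21 load 2.8038

Γ_L=0.739130, Γ_S=-0.500000; launch V₁=3·75/100=2.250000
k=0 src: V=2.2500
k=1 load: inc=2.250000, refl=2.250000·0.739130=1.6630; V=0.000000+2.250000+1.663043=3.9130
k=2 src: inc=1.663043, refl=1.663043·-0.500000=-0.8315; V=2.250000+1.663043+-0.831522=3.0815
k=3 load: inc=-0.831522, refl=-0.831522·0.739130=-0.6146; V=3.913043+-0.831522+-0.614603=2.4669
k=4 src: inc=-0.614603, refl=-0.614603·-0.500000=0.3073; V=3.081522+-0.614603+0.307302=2.7742
k=5 load: inc=0.307302, refl=0.307302·0.739130=0.2271; V=2.466919+0.307302+0.227136=3.0014
k=6 src: inc=0.227136, refl=0.227136·-0.500000=-0.1136; V=2.774220+0.227136+-0.113568=2.8878
k=7 load: inc=-0.113568, refl=-0.113568·0.739130=-0.0839; V=3.001356+-0.113568+-0.083942=2.8038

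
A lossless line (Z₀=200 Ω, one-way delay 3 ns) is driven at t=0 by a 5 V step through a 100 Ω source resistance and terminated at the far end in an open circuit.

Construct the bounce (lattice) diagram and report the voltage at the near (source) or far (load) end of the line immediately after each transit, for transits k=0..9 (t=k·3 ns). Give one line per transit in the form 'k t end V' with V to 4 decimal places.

0 0 source 3.3333
1 3 load 6.6667
2 6 source 5.5556
3 9 load 4.4444
4 12 source 4.8148
5 15 load 5.1852
6 18 source 5.0617
7 21 load 4.9383
8 24 source 4.9794
9 27 load 5.0206

Γ_L=1.000000, Γ_S=-0.333333; launch V₁=5·200/300=3.333333
k=0 src: V=3.3333
k=1 load: inc=3.333333, refl=3.333333·1.000000=3.3333; V=0.000000+3.333333+3.333333=6.6667
k=2 src: inc=3.333333, refl=3.333333·-0.333333=-1.1111; V=3.333333+3.333333+-1.111111=5.5556
k=3 load: inc=-1.111111, refl=-1.111111·1.000000=-1.1111; V=6.666667+-1.111111+-1.111111=4.4444
k=4 src: inc=-1.111111, refl=-1.111111·-0.333333=0.3704; V=5.555556+-1.111111+0.370370=4.8148
k=5 load: inc=0.370370, refl=0.370370·1.000000=0.3704; V=4.444444+0.370370+0.370370=5.1852
k=6 src: inc=0.370370, refl=0.370370·-0.333333=-0.1235; V=4.814815+0.370370+-0.123457=5.0617
k=7 load: inc=-0.123457, refl=-0.123457·1.000000=-0.1235; V=5.185185+-0.123457+-0.123457=4.9383
k=8 src: inc=-0.123457, refl=-0.123457·-0.333333=0.0412; V=5.061728+-0.123457+0.041152=4.9794
k=9 load: inc=0.041152, refl=0.041152·1.000000=0.0412; V=4.938272+0.041152+0.041152=5.0206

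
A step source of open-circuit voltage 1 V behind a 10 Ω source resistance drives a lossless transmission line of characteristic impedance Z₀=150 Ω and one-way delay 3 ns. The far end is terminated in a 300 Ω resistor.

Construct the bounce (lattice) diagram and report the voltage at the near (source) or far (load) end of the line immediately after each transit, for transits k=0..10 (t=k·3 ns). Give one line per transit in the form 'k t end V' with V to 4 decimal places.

0 0 source 0.9375
1 3 load 1.2500
2 6 source 0.9766
3 9 load 0.8854
4 12 source 0.9652
5 15 load 0.9918
6 18 source 0.9685
7 21 load 0.9607
8 24 source 0.9675
9 27 load 0.9698
10 30 source 0.9678

Γ_L=0.333333, Γ_S=-0.875000; launch V₁=1·150/160=0.937500
k=0 src: V=0.9375
k=1 load: inc=0.937500, refl=0.937500·0.333333=0.3125; V=0.000000+0.937500+0.312500=1.2500
k=2 src: inc=0.312500, refl=0.312500·-0.875000=-0.2734; V=0.937500+0.312500+-0.273438=0.9766
k=3 load: inc=-0.273438, refl=-0.273438·0.333333=-0.0911; V=1.250000+-0.273438+-0.091146=0.8854
k=4 src: inc=-0.091146, refl=-0.091146·-0.875000=0.0798; V=0.976562+-0.091146+0.079753=0.9652
k=5 load: inc=0.079753, refl=0.079753·0.333333=0.0266; V=0.885417+0.079753+0.026584=0.9918
k=6 src: inc=0.026584, refl=0.026584·-0.875000=-0.0233; V=0.965169+0.026584+-0.023261=0.9685
k=7 load: inc=-0.023261, refl=-0.023261·0.333333=-0.0078; V=0.991753+-0.023261+-0.007754=0.9607
k=8 src: inc=-0.007754, refl=-0.007754·-0.875000=0.0068; V=0.968492+-0.007754+0.006785=0.9675
k=9 load: inc=0.006785, refl=0.006785·0.333333=0.0023; V=0.960739+0.006785+0.002262=0.9698
k=10 src: inc=0.002262, refl=0.002262·-0.875000=-0.0020; V=0.967523+0.002262+-0.001979=0.9678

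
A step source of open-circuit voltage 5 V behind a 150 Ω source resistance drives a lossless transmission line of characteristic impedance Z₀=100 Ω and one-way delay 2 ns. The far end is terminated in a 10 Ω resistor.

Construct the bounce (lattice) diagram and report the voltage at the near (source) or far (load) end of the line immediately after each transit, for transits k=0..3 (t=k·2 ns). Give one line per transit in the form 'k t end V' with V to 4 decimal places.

Γ_L=-0.818182, Γ_S=0.200000; launch V₁=5·100/250=2.000000
k=0 src: V=2.0000
k=1 load: inc=2.000000, refl=2.000000·-0.818182=-1.6364; V=0.000000+2.000000+-1.636364=0.3636
k=2 src: inc=-1.636364, refl=-1.636364·0.200000=-0.3273; V=2.000000+-1.636364+-0.327273=0.0364
k=3 load: inc=-0.327273, refl=-0.327273·-0.818182=0.2678; V=0.363636+-0.327273+0.267769=0.3041

0 0 source 2.0000
1 2 load 0.3636
2 4 source 0.0364
3 6 load 0.3041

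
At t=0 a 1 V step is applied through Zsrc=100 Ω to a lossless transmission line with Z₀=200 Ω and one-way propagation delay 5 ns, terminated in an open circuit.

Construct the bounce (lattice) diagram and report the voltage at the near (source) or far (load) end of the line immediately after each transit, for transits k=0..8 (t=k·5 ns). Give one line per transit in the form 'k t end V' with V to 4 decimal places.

0 0 source 0.6667
1 5 load 1.3333
2 10 source 1.1111
3 15 load 0.8889
4 20 source 0.9630
5 25 load 1.0370
6 30 source 1.0123
7 35 load 0.9877
8 40 source 0.9959

Γ_L=1.000000, Γ_S=-0.333333; launch V₁=1·200/300=0.666667
k=0 src: V=0.6667
k=1 load: inc=0.666667, refl=0.666667·1.000000=0.6667; V=0.000000+0.666667+0.666667=1.3333
k=2 src: inc=0.666667, refl=0.666667·-0.333333=-0.2222; V=0.666667+0.666667+-0.222222=1.1111
k=3 load: inc=-0.222222, refl=-0.222222·1.000000=-0.2222; V=1.333333+-0.222222+-0.222222=0.8889
k=4 src: inc=-0.222222, refl=-0.222222·-0.333333=0.0741; V=1.111111+-0.222222+0.074074=0.9630
k=5 load: inc=0.074074, refl=0.074074·1.000000=0.0741; V=0.888889+0.074074+0.074074=1.0370
k=6 src: inc=0.074074, refl=0.074074·-0.333333=-0.0247; V=0.962963+0.074074+-0.024691=1.0123
k=7 load: inc=-0.024691, refl=-0.024691·1.000000=-0.0247; V=1.037037+-0.024691+-0.024691=0.9877
k=8 src: inc=-0.024691, refl=-0.024691·-0.333333=0.0082; V=1.012346+-0.024691+0.008230=0.9959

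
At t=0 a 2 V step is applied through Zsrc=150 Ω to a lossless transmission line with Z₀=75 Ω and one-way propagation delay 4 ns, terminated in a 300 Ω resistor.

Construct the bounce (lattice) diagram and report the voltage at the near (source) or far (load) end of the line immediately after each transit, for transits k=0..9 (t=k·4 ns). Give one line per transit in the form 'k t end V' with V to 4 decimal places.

Γ_L=0.600000, Γ_S=0.333333; launch V₁=2·75/225=0.666667
k=0 src: V=0.6667
k=1 load: inc=0.666667, refl=0.666667·0.600000=0.4000; V=0.000000+0.666667+0.400000=1.0667
k=2 src: inc=0.400000, refl=0.400000·0.333333=0.1333; V=0.666667+0.400000+0.133333=1.2000
k=3 load: inc=0.133333, refl=0.133333·0.600000=0.0800; V=1.066667+0.133333+0.080000=1.2800
k=4 src: inc=0.080000, refl=0.080000·0.333333=0.0267; V=1.200000+0.080000+0.026667=1.3067
k=5 load: inc=0.026667, refl=0.026667·0.600000=0.0160; V=1.280000+0.026667+0.016000=1.3227
k=6 src: inc=0.016000, refl=0.016000·0.333333=0.0053; V=1.306667+0.016000+0.005333=1.3280
k=7 load: inc=0.005333, refl=0.005333·0.600000=0.0032; V=1.322667+0.005333+0.003200=1.3312
k=8 src: inc=0.003200, refl=0.003200·0.333333=0.0011; V=1.328000+0.003200+0.001067=1.3323
k=9 load: inc=0.001067, refl=0.001067·0.600000=0.0006; V=1.331200+0.001067+0.000640=1.3329

0 0 source 0.6667
1 4 load 1.0667
2 8 source 1.2000
3 12 load 1.2800
4 16 source 1.3067
5 20 load 1.3227
6 24 source 1.3280
7 28 load 1.3312
8 32 source 1.3323
9 36 load 1.3329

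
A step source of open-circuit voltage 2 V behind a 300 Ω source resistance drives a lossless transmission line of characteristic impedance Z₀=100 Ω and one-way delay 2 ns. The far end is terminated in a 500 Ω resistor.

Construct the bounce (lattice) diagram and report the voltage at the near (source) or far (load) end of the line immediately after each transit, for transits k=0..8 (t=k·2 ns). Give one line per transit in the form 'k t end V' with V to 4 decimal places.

0 0 source 0.5000
1 2 load 0.8333
2 4 source 1.0000
3 6 load 1.1111
4 8 source 1.1667
5 10 load 1.2037
6 12 source 1.2222
7 14 load 1.2346
8 16 source 1.2407

Γ_L=0.666667, Γ_S=0.500000; launch V₁=2·100/400=0.500000
k=0 src: V=0.5000
k=1 load: inc=0.500000, refl=0.500000·0.666667=0.3333; V=0.000000+0.500000+0.333333=0.8333
k=2 src: inc=0.333333, refl=0.333333·0.500000=0.1667; V=0.500000+0.333333+0.166667=1.0000
k=3 load: inc=0.166667, refl=0.166667·0.666667=0.1111; V=0.833333+0.166667+0.111111=1.1111
k=4 src: inc=0.111111, refl=0.111111·0.500000=0.0556; V=1.000000+0.111111+0.055556=1.1667
k=5 load: inc=0.055556, refl=0.055556·0.666667=0.0370; V=1.111111+0.055556+0.037037=1.2037
k=6 src: inc=0.037037, refl=0.037037·0.500000=0.0185; V=1.166667+0.037037+0.018519=1.2222
k=7 load: inc=0.018519, refl=0.018519·0.666667=0.0123; V=1.203704+0.018519+0.012346=1.2346
k=8 src: inc=0.012346, refl=0.012346·0.500000=0.0062; V=1.222222+0.012346+0.006173=1.2407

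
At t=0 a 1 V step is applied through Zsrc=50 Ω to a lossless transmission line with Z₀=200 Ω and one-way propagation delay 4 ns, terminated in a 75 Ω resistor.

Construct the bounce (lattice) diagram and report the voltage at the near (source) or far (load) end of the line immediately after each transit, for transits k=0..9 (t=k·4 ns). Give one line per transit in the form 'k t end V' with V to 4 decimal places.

Γ_L=-0.454545, Γ_S=-0.600000; launch V₁=1·200/250=0.800000
k=0 src: V=0.8000
k=1 load: inc=0.800000, refl=0.800000·-0.454545=-0.3636; V=0.000000+0.800000+-0.363636=0.4364
k=2 src: inc=-0.363636, refl=-0.363636·-0.600000=0.2182; V=0.800000+-0.363636+0.218182=0.6545
k=3 load: inc=0.218182, refl=0.218182·-0.454545=-0.0992; V=0.436364+0.218182+-0.099174=0.5554
k=4 src: inc=-0.099174, refl=-0.099174·-0.600000=0.0595; V=0.654545+-0.099174+0.059504=0.6149
k=5 load: inc=0.059504, refl=0.059504·-0.454545=-0.0270; V=0.555372+0.059504+-0.027047=0.5878
k=6 src: inc=-0.027047, refl=-0.027047·-0.600000=0.0162; V=0.614876+-0.027047+0.016228=0.6041
k=7 load: inc=0.016228, refl=0.016228·-0.454545=-0.0074; V=0.587829+0.016228+-0.007377=0.5967
k=8 src: inc=-0.007377, refl=-0.007377·-0.600000=0.0044; V=0.604057+-0.007377+0.004426=0.6011
k=9 load: inc=0.004426, refl=0.004426·-0.454545=-0.0020; V=0.596681+0.004426+-0.002012=0.5991

0 0 source 0.8000
1 4 load 0.4364
2 8 source 0.6545
3 12 load 0.5554
4 16 source 0.6149
5 20 load 0.5878
6 24 source 0.6041
7 28 load 0.5967
8 32 source 0.6011
9 36 load 0.5991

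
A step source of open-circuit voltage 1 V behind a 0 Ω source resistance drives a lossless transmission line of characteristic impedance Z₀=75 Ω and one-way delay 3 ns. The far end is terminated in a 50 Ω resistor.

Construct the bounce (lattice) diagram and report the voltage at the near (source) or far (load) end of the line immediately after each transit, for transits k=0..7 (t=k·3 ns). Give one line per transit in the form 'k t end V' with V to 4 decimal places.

Γ_L=-0.200000, Γ_S=-1.000000; launch V₁=1·75/75=1.000000
k=0 src: V=1.0000
k=1 load: inc=1.000000, refl=1.000000·-0.200000=-0.2000; V=0.000000+1.000000+-0.200000=0.8000
k=2 src: inc=-0.200000, refl=-0.200000·-1.000000=0.2000; V=1.000000+-0.200000+0.200000=1.0000
k=3 load: inc=0.200000, refl=0.200000·-0.200000=-0.0400; V=0.800000+0.200000+-0.040000=0.9600
k=4 src: inc=-0.040000, refl=-0.040000·-1.000000=0.0400; V=1.000000+-0.040000+0.040000=1.0000
k=5 load: inc=0.040000, refl=0.040000·-0.200000=-0.0080; V=0.960000+0.040000+-0.008000=0.9920
k=6 src: inc=-0.008000, refl=-0.008000·-1.000000=0.0080; V=1.000000+-0.008000+0.008000=1.0000
k=7 load: inc=0.008000, refl=0.008000·-0.200000=-0.0016; V=0.992000+0.008000+-0.001600=0.9984

0 0 source 1.0000
1 3 load 0.8000
2 6 source 1.0000
3 9 load 0.9600
4 12 source 1.0000
5 15 load 0.9920
6 18 source 1.0000
7 21 load 0.9984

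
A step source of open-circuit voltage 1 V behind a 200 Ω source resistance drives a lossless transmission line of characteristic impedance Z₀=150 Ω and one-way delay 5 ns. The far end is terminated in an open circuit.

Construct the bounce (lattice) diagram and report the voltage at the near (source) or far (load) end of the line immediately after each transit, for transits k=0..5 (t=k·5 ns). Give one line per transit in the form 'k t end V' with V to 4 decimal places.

0 0 source 0.4286
1 5 load 0.8571
2 10 source 0.9184
3 15 load 0.9796
4 20 source 0.9883
5 25 load 0.9971

Γ_L=1.000000, Γ_S=0.142857; launch V₁=1·150/350=0.428571
k=0 src: V=0.4286
k=1 load: inc=0.428571, refl=0.428571·1.000000=0.4286; V=0.000000+0.428571+0.428571=0.8571
k=2 src: inc=0.428571, refl=0.428571·0.142857=0.0612; V=0.428571+0.428571+0.061224=0.9184
k=3 load: inc=0.061224, refl=0.061224·1.000000=0.0612; V=0.857143+0.061224+0.061224=0.9796
k=4 src: inc=0.061224, refl=0.061224·0.142857=0.0087; V=0.918367+0.061224+0.008746=0.9883
k=5 load: inc=0.008746, refl=0.008746·1.000000=0.0087; V=0.979592+0.008746+0.008746=0.9971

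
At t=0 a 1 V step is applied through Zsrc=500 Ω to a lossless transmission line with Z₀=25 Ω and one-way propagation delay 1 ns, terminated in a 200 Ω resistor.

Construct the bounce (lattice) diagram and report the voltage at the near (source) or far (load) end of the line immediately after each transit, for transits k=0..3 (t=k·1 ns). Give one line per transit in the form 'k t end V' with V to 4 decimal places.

Γ_L=0.777778, Γ_S=0.904762; launch V₁=1·25/525=0.047619
k=0 src: V=0.0476
k=1 load: inc=0.047619, refl=0.047619·0.777778=0.0370; V=0.000000+0.047619+0.037037=0.0847
k=2 src: inc=0.037037, refl=0.037037·0.904762=0.0335; V=0.047619+0.037037+0.033510=0.1182
k=3 load: inc=0.033510, refl=0.033510·0.777778=0.0261; V=0.084656+0.033510+0.026063=0.1442

0 0 source 0.0476
1 1 load 0.0847
2 2 source 0.1182
3 3 load 0.1442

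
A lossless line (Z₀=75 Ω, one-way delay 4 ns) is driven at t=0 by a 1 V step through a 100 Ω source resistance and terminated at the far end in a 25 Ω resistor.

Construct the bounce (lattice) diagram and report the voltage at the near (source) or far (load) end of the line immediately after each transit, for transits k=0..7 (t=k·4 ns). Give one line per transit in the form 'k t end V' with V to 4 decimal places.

0 0 source 0.4286
1 4 load 0.2143
2 8 source 0.1837
3 12 load 0.1990
4 16 source 0.2012
5 20 load 0.2001
6 24 source 0.1999
7 28 load 0.2000

Γ_L=-0.500000, Γ_S=0.142857; launch V₁=1·75/175=0.428571
k=0 src: V=0.4286
k=1 load: inc=0.428571, refl=0.428571·-0.500000=-0.2143; V=0.000000+0.428571+-0.214286=0.2143
k=2 src: inc=-0.214286, refl=-0.214286·0.142857=-0.0306; V=0.428571+-0.214286+-0.030612=0.1837
k=3 load: inc=-0.030612, refl=-0.030612·-0.500000=0.0153; V=0.214286+-0.030612+0.015306=0.1990
k=4 src: inc=0.015306, refl=0.015306·0.142857=0.0022; V=0.183673+0.015306+0.002187=0.2012
k=5 load: inc=0.002187, refl=0.002187·-0.500000=-0.0011; V=0.198980+0.002187+-0.001093=0.2001
k=6 src: inc=-0.001093, refl=-0.001093·0.142857=-0.0002; V=0.201166+-0.001093+-0.000156=0.1999
k=7 load: inc=-0.000156, refl=-0.000156·-0.500000=0.0001; V=0.200073+-0.000156+0.000078=0.2000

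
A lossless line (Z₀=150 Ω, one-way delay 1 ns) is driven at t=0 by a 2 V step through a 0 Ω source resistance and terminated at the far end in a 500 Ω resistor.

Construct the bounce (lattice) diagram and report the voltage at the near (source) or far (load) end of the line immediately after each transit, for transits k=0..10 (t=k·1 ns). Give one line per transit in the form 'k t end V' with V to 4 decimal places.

Γ_L=0.538462, Γ_S=-1.000000; launch V₁=2·150/150=2.000000
k=0 src: V=2.0000
k=1 load: inc=2.000000, refl=2.000000·0.538462=1.0769; V=0.000000+2.000000+1.076923=3.0769
k=2 src: inc=1.076923, refl=1.076923·-1.000000=-1.0769; V=2.000000+1.076923+-1.076923=2.0000
k=3 load: inc=-1.076923, refl=-1.076923·0.538462=-0.5799; V=3.076923+-1.076923+-0.579882=1.4201
k=4 src: inc=-0.579882, refl=-0.579882·-1.000000=0.5799; V=2.000000+-0.579882+0.579882=2.0000
k=5 load: inc=0.579882, refl=0.579882·0.538462=0.3122; V=1.420118+0.579882+0.312244=2.3122
k=6 src: inc=0.312244, refl=0.312244·-1.000000=-0.3122; V=2.000000+0.312244+-0.312244=2.0000
k=7 load: inc=-0.312244, refl=-0.312244·0.538462=-0.1681; V=2.312244+-0.312244+-0.168131=1.8319
k=8 src: inc=-0.168131, refl=-0.168131·-1.000000=0.1681; V=2.000000+-0.168131+0.168131=2.0000
k=9 load: inc=0.168131, refl=0.168131·0.538462=0.0905; V=1.831869+0.168131+0.090532=2.0905
k=10 src: inc=0.090532, refl=0.090532·-1.000000=-0.0905; V=2.000000+0.090532+-0.090532=2.0000

0 0 source 2.0000
1 1 load 3.0769
2 2 source 2.0000
3 3 load 1.4201
4 4 source 2.0000
5 5 load 2.3122
6 6 source 2.0000
7 7 load 1.8319
8 8 source 2.0000
9 9 load 2.0905
10 10 source 2.0000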